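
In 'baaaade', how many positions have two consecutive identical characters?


Looking for consecutive identical characters in 'baaaade':
  pos 0-1: 'b' vs 'a' -> different
  pos 1-2: 'a' vs 'a' -> MATCH ('aa')
  pos 2-3: 'a' vs 'a' -> MATCH ('aa')
  pos 3-4: 'a' vs 'a' -> MATCH ('aa')
  pos 4-5: 'a' vs 'd' -> different
  pos 5-6: 'd' vs 'e' -> different
Consecutive identical pairs: ['aa', 'aa', 'aa']
Count: 3

3


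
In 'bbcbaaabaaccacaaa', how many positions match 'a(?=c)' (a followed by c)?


Lookahead 'a(?=c)' matches 'a' only when followed by 'c'.
String: 'bbcbaaabaaccacaaa'
Checking each position where char is 'a':
  pos 4: 'a' -> no (next='a')
  pos 5: 'a' -> no (next='a')
  pos 6: 'a' -> no (next='b')
  pos 8: 'a' -> no (next='a')
  pos 9: 'a' -> MATCH (next='c')
  pos 12: 'a' -> MATCH (next='c')
  pos 14: 'a' -> no (next='a')
  pos 15: 'a' -> no (next='a')
Matching positions: [9, 12]
Count: 2

2


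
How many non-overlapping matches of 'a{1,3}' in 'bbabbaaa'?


Pattern 'a{1,3}' matches between 1 and 3 consecutive a's (greedy).
String: 'bbabbaaa'
Finding runs of a's and applying greedy matching:
  Run at pos 2: 'a' (length 1)
  Run at pos 5: 'aaa' (length 3)
Matches: ['a', 'aaa']
Count: 2

2


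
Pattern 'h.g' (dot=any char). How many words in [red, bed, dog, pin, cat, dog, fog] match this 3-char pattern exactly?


Pattern 'h.g' means: starts with 'h', any single char, ends with 'g'.
Checking each word (must be exactly 3 chars):
  'red' (len=3): no
  'bed' (len=3): no
  'dog' (len=3): no
  'pin' (len=3): no
  'cat' (len=3): no
  'dog' (len=3): no
  'fog' (len=3): no
Matching words: []
Total: 0

0


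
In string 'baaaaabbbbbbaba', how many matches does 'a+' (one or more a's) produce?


Pattern 'a+' matches one or more consecutive a's.
String: 'baaaaabbbbbbaba'
Scanning for runs of a:
  Match 1: 'aaaaa' (length 5)
  Match 2: 'a' (length 1)
  Match 3: 'a' (length 1)
Total matches: 3

3


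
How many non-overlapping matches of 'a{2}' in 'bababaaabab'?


Pattern 'a{2}' matches exactly 2 consecutive a's (greedy, non-overlapping).
String: 'bababaaabab'
Scanning for runs of a's:
  Run at pos 1: 'a' (length 1) -> 0 match(es)
  Run at pos 3: 'a' (length 1) -> 0 match(es)
  Run at pos 5: 'aaa' (length 3) -> 1 match(es)
  Run at pos 9: 'a' (length 1) -> 0 match(es)
Matches found: ['aa']
Total: 1

1


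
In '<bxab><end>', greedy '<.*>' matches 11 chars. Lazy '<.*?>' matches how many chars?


Greedy '<.*>' tries to match as MUCH as possible.
Lazy '<.*?>' tries to match as LITTLE as possible.

String: '<bxab><end>'
Greedy '<.*>' starts at first '<' and extends to the LAST '>': '<bxab><end>' (11 chars)
Lazy '<.*?>' starts at first '<' and stops at the FIRST '>': '<bxab>' (6 chars)

6


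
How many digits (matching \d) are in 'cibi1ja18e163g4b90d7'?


\d matches any digit 0-9.
Scanning 'cibi1ja18e163g4b90d7':
  pos 4: '1' -> DIGIT
  pos 7: '1' -> DIGIT
  pos 8: '8' -> DIGIT
  pos 10: '1' -> DIGIT
  pos 11: '6' -> DIGIT
  pos 12: '3' -> DIGIT
  pos 14: '4' -> DIGIT
  pos 16: '9' -> DIGIT
  pos 17: '0' -> DIGIT
  pos 19: '7' -> DIGIT
Digits found: ['1', '1', '8', '1', '6', '3', '4', '9', '0', '7']
Total: 10

10


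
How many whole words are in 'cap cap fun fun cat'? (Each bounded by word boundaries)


Word boundaries (\b) mark the start/end of each word.
Text: 'cap cap fun fun cat'
Splitting by whitespace:
  Word 1: 'cap'
  Word 2: 'cap'
  Word 3: 'fun'
  Word 4: 'fun'
  Word 5: 'cat'
Total whole words: 5

5


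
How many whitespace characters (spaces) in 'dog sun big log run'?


\s matches whitespace characters (spaces, tabs, etc.).
Text: 'dog sun big log run'
This text has 5 words separated by spaces.
Number of spaces = number of words - 1 = 5 - 1 = 4

4


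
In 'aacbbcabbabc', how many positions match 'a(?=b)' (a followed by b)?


Lookahead 'a(?=b)' matches 'a' only when followed by 'b'.
String: 'aacbbcabbabc'
Checking each position where char is 'a':
  pos 0: 'a' -> no (next='a')
  pos 1: 'a' -> no (next='c')
  pos 6: 'a' -> MATCH (next='b')
  pos 9: 'a' -> MATCH (next='b')
Matching positions: [6, 9]
Count: 2

2


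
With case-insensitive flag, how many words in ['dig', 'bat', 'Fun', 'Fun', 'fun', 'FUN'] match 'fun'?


Case-insensitive matching: compare each word's lowercase form to 'fun'.
  'dig' -> lower='dig' -> no
  'bat' -> lower='bat' -> no
  'Fun' -> lower='fun' -> MATCH
  'Fun' -> lower='fun' -> MATCH
  'fun' -> lower='fun' -> MATCH
  'FUN' -> lower='fun' -> MATCH
Matches: ['Fun', 'Fun', 'fun', 'FUN']
Count: 4

4


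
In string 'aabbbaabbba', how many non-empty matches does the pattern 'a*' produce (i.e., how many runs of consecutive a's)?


Pattern 'a*' matches zero or more a's. We want non-empty runs of consecutive a's.
String: 'aabbbaabbba'
Walking through the string to find runs of a's:
  Run 1: positions 0-1 -> 'aa'
  Run 2: positions 5-6 -> 'aa'
  Run 3: positions 10-10 -> 'a'
Non-empty runs found: ['aa', 'aa', 'a']
Count: 3

3


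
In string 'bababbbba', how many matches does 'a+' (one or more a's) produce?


Pattern 'a+' matches one or more consecutive a's.
String: 'bababbbba'
Scanning for runs of a:
  Match 1: 'a' (length 1)
  Match 2: 'a' (length 1)
  Match 3: 'a' (length 1)
Total matches: 3

3


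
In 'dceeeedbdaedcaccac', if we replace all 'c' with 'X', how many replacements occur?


re.sub('c', 'X', text) replaces every occurrence of 'c' with 'X'.
Text: 'dceeeedbdaedcaccac'
Scanning for 'c':
  pos 1: 'c' -> replacement #1
  pos 12: 'c' -> replacement #2
  pos 14: 'c' -> replacement #3
  pos 15: 'c' -> replacement #4
  pos 17: 'c' -> replacement #5
Total replacements: 5

5


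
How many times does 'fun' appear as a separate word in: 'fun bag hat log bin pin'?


Scanning each word for exact match 'fun':
  Word 1: 'fun' -> MATCH
  Word 2: 'bag' -> no
  Word 3: 'hat' -> no
  Word 4: 'log' -> no
  Word 5: 'bin' -> no
  Word 6: 'pin' -> no
Total matches: 1

1


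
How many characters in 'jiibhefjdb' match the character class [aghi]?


Character class [aghi] matches any of: {a, g, h, i}
Scanning string 'jiibhefjdb' character by character:
  pos 0: 'j' -> no
  pos 1: 'i' -> MATCH
  pos 2: 'i' -> MATCH
  pos 3: 'b' -> no
  pos 4: 'h' -> MATCH
  pos 5: 'e' -> no
  pos 6: 'f' -> no
  pos 7: 'j' -> no
  pos 8: 'd' -> no
  pos 9: 'b' -> no
Total matches: 3

3


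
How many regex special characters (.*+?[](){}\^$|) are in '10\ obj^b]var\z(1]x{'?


Regex special characters are: . * + ? [ ] ( ) { } \ ^ $ |
Scanning '10\ obj^b]var\z(1]x{':
  pos 2: '\' -> SPECIAL
  pos 7: '^' -> SPECIAL
  pos 9: ']' -> SPECIAL
  pos 13: '\' -> SPECIAL
  pos 15: '(' -> SPECIAL
  pos 17: ']' -> SPECIAL
  pos 19: '{' -> SPECIAL
Special chars found: ['\\', '^', ']', '\\', '(', ']', '{']
Total: 7

7


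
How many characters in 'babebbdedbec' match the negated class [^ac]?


Negated class [^ac] matches any char NOT in {a, c}
Scanning 'babebbdedbec':
  pos 0: 'b' -> MATCH
  pos 1: 'a' -> no (excluded)
  pos 2: 'b' -> MATCH
  pos 3: 'e' -> MATCH
  pos 4: 'b' -> MATCH
  pos 5: 'b' -> MATCH
  pos 6: 'd' -> MATCH
  pos 7: 'e' -> MATCH
  pos 8: 'd' -> MATCH
  pos 9: 'b' -> MATCH
  pos 10: 'e' -> MATCH
  pos 11: 'c' -> no (excluded)
Total matches: 10

10


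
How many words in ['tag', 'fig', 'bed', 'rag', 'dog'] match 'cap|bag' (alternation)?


Alternation 'cap|bag' matches either 'cap' or 'bag'.
Checking each word:
  'tag' -> no
  'fig' -> no
  'bed' -> no
  'rag' -> no
  'dog' -> no
Matches: []
Count: 0

0


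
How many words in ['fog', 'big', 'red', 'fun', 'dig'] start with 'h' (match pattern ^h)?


Pattern ^h anchors to start of word. Check which words begin with 'h':
  'fog' -> no
  'big' -> no
  'red' -> no
  'fun' -> no
  'dig' -> no
Matching words: []
Count: 0

0


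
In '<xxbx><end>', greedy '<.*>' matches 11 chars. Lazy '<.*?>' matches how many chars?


Greedy '<.*>' tries to match as MUCH as possible.
Lazy '<.*?>' tries to match as LITTLE as possible.

String: '<xxbx><end>'
Greedy '<.*>' starts at first '<' and extends to the LAST '>': '<xxbx><end>' (11 chars)
Lazy '<.*?>' starts at first '<' and stops at the FIRST '>': '<xxbx>' (6 chars)

6


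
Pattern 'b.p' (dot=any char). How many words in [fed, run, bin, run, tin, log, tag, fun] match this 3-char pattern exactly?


Pattern 'b.p' means: starts with 'b', any single char, ends with 'p'.
Checking each word (must be exactly 3 chars):
  'fed' (len=3): no
  'run' (len=3): no
  'bin' (len=3): no
  'run' (len=3): no
  'tin' (len=3): no
  'log' (len=3): no
  'tag' (len=3): no
  'fun' (len=3): no
Matching words: []
Total: 0

0


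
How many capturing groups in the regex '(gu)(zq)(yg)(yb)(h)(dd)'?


To count capturing groups, count each '(' that starts a group.
Pattern: '(gu)(zq)(yg)(yb)(h)(dd)'
Walking through the pattern:
  Position 0: '(' -> group #1
  Position 4: '(' -> group #2
  Position 8: '(' -> group #3
  Position 12: '(' -> group #4
  Position 16: '(' -> group #5
  Position 19: '(' -> group #6
Total capturing groups: 6

6


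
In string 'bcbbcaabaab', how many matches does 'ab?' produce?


Pattern 'ab?' matches 'a' optionally followed by 'b'.
String: 'bcbbcaabaab'
Scanning left to right for 'a' then checking next char:
  Match 1: 'a' (a not followed by b)
  Match 2: 'ab' (a followed by b)
  Match 3: 'a' (a not followed by b)
  Match 4: 'ab' (a followed by b)
Total matches: 4

4


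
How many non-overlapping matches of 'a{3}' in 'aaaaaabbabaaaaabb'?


Pattern 'a{3}' matches exactly 3 consecutive a's (greedy, non-overlapping).
String: 'aaaaaabbabaaaaabb'
Scanning for runs of a's:
  Run at pos 0: 'aaaaaa' (length 6) -> 2 match(es)
  Run at pos 8: 'a' (length 1) -> 0 match(es)
  Run at pos 10: 'aaaaa' (length 5) -> 1 match(es)
Matches found: ['aaa', 'aaa', 'aaa']
Total: 3

3


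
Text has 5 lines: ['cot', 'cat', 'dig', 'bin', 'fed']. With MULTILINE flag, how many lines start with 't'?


With MULTILINE flag, ^ matches the start of each line.
Lines: ['cot', 'cat', 'dig', 'bin', 'fed']
Checking which lines start with 't':
  Line 1: 'cot' -> no
  Line 2: 'cat' -> no
  Line 3: 'dig' -> no
  Line 4: 'bin' -> no
  Line 5: 'fed' -> no
Matching lines: []
Count: 0

0


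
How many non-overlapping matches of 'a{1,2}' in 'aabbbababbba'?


Pattern 'a{1,2}' matches between 1 and 2 consecutive a's (greedy).
String: 'aabbbababbba'
Finding runs of a's and applying greedy matching:
  Run at pos 0: 'aa' (length 2)
  Run at pos 5: 'a' (length 1)
  Run at pos 7: 'a' (length 1)
  Run at pos 11: 'a' (length 1)
Matches: ['aa', 'a', 'a', 'a']
Count: 4

4


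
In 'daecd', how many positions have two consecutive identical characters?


Looking for consecutive identical characters in 'daecd':
  pos 0-1: 'd' vs 'a' -> different
  pos 1-2: 'a' vs 'e' -> different
  pos 2-3: 'e' vs 'c' -> different
  pos 3-4: 'c' vs 'd' -> different
Consecutive identical pairs: []
Count: 0

0


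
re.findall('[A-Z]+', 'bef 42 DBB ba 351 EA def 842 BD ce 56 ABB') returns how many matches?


Pattern '[A-Z]+' finds one or more uppercase letters.
Text: 'bef 42 DBB ba 351 EA def 842 BD ce 56 ABB'
Scanning for matches:
  Match 1: 'DBB'
  Match 2: 'EA'
  Match 3: 'BD'
  Match 4: 'ABB'
Total matches: 4

4


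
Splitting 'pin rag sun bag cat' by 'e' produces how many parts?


Splitting by 'e' breaks the string at each occurrence of the separator.
Text: 'pin rag sun bag cat'
Parts after split:
  Part 1: 'pin rag sun bag cat'
Total parts: 1

1


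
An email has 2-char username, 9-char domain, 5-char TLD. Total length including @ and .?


An email address has format: username@domain.tld
Username length: 2
'@' character: 1
Domain length: 9
'.' character: 1
TLD length: 5
Total = 2 + 1 + 9 + 1 + 5 = 18

18


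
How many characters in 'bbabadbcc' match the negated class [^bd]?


Negated class [^bd] matches any char NOT in {b, d}
Scanning 'bbabadbcc':
  pos 0: 'b' -> no (excluded)
  pos 1: 'b' -> no (excluded)
  pos 2: 'a' -> MATCH
  pos 3: 'b' -> no (excluded)
  pos 4: 'a' -> MATCH
  pos 5: 'd' -> no (excluded)
  pos 6: 'b' -> no (excluded)
  pos 7: 'c' -> MATCH
  pos 8: 'c' -> MATCH
Total matches: 4

4


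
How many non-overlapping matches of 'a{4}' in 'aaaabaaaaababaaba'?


Pattern 'a{4}' matches exactly 4 consecutive a's (greedy, non-overlapping).
String: 'aaaabaaaaababaaba'
Scanning for runs of a's:
  Run at pos 0: 'aaaa' (length 4) -> 1 match(es)
  Run at pos 5: 'aaaaa' (length 5) -> 1 match(es)
  Run at pos 11: 'a' (length 1) -> 0 match(es)
  Run at pos 13: 'aa' (length 2) -> 0 match(es)
  Run at pos 16: 'a' (length 1) -> 0 match(es)
Matches found: ['aaaa', 'aaaa']
Total: 2

2


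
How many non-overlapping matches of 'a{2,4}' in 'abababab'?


Pattern 'a{2,4}' matches between 2 and 4 consecutive a's (greedy).
String: 'abababab'
Finding runs of a's and applying greedy matching:
  Run at pos 0: 'a' (length 1)
  Run at pos 2: 'a' (length 1)
  Run at pos 4: 'a' (length 1)
  Run at pos 6: 'a' (length 1)
Matches: []
Count: 0

0


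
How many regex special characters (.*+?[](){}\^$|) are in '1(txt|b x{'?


Regex special characters are: . * + ? [ ] ( ) { } \ ^ $ |
Scanning '1(txt|b x{':
  pos 1: '(' -> SPECIAL
  pos 5: '|' -> SPECIAL
  pos 9: '{' -> SPECIAL
Special chars found: ['(', '|', '{']
Total: 3

3


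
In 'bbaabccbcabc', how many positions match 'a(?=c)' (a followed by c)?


Lookahead 'a(?=c)' matches 'a' only when followed by 'c'.
String: 'bbaabccbcabc'
Checking each position where char is 'a':
  pos 2: 'a' -> no (next='a')
  pos 3: 'a' -> no (next='b')
  pos 9: 'a' -> no (next='b')
Matching positions: []
Count: 0

0


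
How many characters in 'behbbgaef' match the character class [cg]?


Character class [cg] matches any of: {c, g}
Scanning string 'behbbgaef' character by character:
  pos 0: 'b' -> no
  pos 1: 'e' -> no
  pos 2: 'h' -> no
  pos 3: 'b' -> no
  pos 4: 'b' -> no
  pos 5: 'g' -> MATCH
  pos 6: 'a' -> no
  pos 7: 'e' -> no
  pos 8: 'f' -> no
Total matches: 1

1


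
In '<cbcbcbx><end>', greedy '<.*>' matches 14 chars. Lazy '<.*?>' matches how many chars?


Greedy '<.*>' tries to match as MUCH as possible.
Lazy '<.*?>' tries to match as LITTLE as possible.

String: '<cbcbcbx><end>'
Greedy '<.*>' starts at first '<' and extends to the LAST '>': '<cbcbcbx><end>' (14 chars)
Lazy '<.*?>' starts at first '<' and stops at the FIRST '>': '<cbcbcbx>' (9 chars)

9


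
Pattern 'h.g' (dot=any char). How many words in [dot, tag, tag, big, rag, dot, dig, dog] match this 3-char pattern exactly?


Pattern 'h.g' means: starts with 'h', any single char, ends with 'g'.
Checking each word (must be exactly 3 chars):
  'dot' (len=3): no
  'tag' (len=3): no
  'tag' (len=3): no
  'big' (len=3): no
  'rag' (len=3): no
  'dot' (len=3): no
  'dig' (len=3): no
  'dog' (len=3): no
Matching words: []
Total: 0

0


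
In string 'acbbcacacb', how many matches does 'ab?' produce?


Pattern 'ab?' matches 'a' optionally followed by 'b'.
String: 'acbbcacacb'
Scanning left to right for 'a' then checking next char:
  Match 1: 'a' (a not followed by b)
  Match 2: 'a' (a not followed by b)
  Match 3: 'a' (a not followed by b)
Total matches: 3

3


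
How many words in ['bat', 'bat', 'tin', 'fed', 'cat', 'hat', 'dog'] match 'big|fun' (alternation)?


Alternation 'big|fun' matches either 'big' or 'fun'.
Checking each word:
  'bat' -> no
  'bat' -> no
  'tin' -> no
  'fed' -> no
  'cat' -> no
  'hat' -> no
  'dog' -> no
Matches: []
Count: 0

0


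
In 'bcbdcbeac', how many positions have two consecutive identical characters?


Looking for consecutive identical characters in 'bcbdcbeac':
  pos 0-1: 'b' vs 'c' -> different
  pos 1-2: 'c' vs 'b' -> different
  pos 2-3: 'b' vs 'd' -> different
  pos 3-4: 'd' vs 'c' -> different
  pos 4-5: 'c' vs 'b' -> different
  pos 5-6: 'b' vs 'e' -> different
  pos 6-7: 'e' vs 'a' -> different
  pos 7-8: 'a' vs 'c' -> different
Consecutive identical pairs: []
Count: 0

0


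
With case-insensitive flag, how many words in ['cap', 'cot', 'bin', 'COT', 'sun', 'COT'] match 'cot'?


Case-insensitive matching: compare each word's lowercase form to 'cot'.
  'cap' -> lower='cap' -> no
  'cot' -> lower='cot' -> MATCH
  'bin' -> lower='bin' -> no
  'COT' -> lower='cot' -> MATCH
  'sun' -> lower='sun' -> no
  'COT' -> lower='cot' -> MATCH
Matches: ['cot', 'COT', 'COT']
Count: 3

3


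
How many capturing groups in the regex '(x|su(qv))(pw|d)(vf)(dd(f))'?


To count capturing groups, count each '(' that starts a group.
Pattern: '(x|su(qv))(pw|d)(vf)(dd(f))'
Walking through the pattern:
  Position 0: '(' -> group #1
  Position 5: '(' -> group #2
  Position 10: '(' -> group #3
  Position 16: '(' -> group #4
  Position 20: '(' -> group #5
  Position 23: '(' -> group #6
Total capturing groups: 6

6


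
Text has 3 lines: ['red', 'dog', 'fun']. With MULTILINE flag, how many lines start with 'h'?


With MULTILINE flag, ^ matches the start of each line.
Lines: ['red', 'dog', 'fun']
Checking which lines start with 'h':
  Line 1: 'red' -> no
  Line 2: 'dog' -> no
  Line 3: 'fun' -> no
Matching lines: []
Count: 0

0


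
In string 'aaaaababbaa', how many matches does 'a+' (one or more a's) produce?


Pattern 'a+' matches one or more consecutive a's.
String: 'aaaaababbaa'
Scanning for runs of a:
  Match 1: 'aaaaa' (length 5)
  Match 2: 'a' (length 1)
  Match 3: 'aa' (length 2)
Total matches: 3

3


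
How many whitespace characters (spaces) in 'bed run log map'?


\s matches whitespace characters (spaces, tabs, etc.).
Text: 'bed run log map'
This text has 4 words separated by spaces.
Number of spaces = number of words - 1 = 4 - 1 = 3

3


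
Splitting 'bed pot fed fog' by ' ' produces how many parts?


Splitting by ' ' breaks the string at each occurrence of the separator.
Text: 'bed pot fed fog'
Parts after split:
  Part 1: 'bed'
  Part 2: 'pot'
  Part 3: 'fed'
  Part 4: 'fog'
Total parts: 4

4


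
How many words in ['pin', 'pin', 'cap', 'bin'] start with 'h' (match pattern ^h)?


Pattern ^h anchors to start of word. Check which words begin with 'h':
  'pin' -> no
  'pin' -> no
  'cap' -> no
  'bin' -> no
Matching words: []
Count: 0

0


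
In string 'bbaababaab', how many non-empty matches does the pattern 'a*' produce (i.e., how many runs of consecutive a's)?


Pattern 'a*' matches zero or more a's. We want non-empty runs of consecutive a's.
String: 'bbaababaab'
Walking through the string to find runs of a's:
  Run 1: positions 2-3 -> 'aa'
  Run 2: positions 5-5 -> 'a'
  Run 3: positions 7-8 -> 'aa'
Non-empty runs found: ['aa', 'a', 'aa']
Count: 3

3


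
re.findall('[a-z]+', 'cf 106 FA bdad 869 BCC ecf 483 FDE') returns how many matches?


Pattern '[a-z]+' finds one or more lowercase letters.
Text: 'cf 106 FA bdad 869 BCC ecf 483 FDE'
Scanning for matches:
  Match 1: 'cf'
  Match 2: 'bdad'
  Match 3: 'ecf'
Total matches: 3

3


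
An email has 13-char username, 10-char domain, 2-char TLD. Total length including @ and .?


An email address has format: username@domain.tld
Username length: 13
'@' character: 1
Domain length: 10
'.' character: 1
TLD length: 2
Total = 13 + 1 + 10 + 1 + 2 = 27

27


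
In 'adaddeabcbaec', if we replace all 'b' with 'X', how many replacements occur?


re.sub('b', 'X', text) replaces every occurrence of 'b' with 'X'.
Text: 'adaddeabcbaec'
Scanning for 'b':
  pos 7: 'b' -> replacement #1
  pos 9: 'b' -> replacement #2
Total replacements: 2

2


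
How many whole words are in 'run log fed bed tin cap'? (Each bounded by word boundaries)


Word boundaries (\b) mark the start/end of each word.
Text: 'run log fed bed tin cap'
Splitting by whitespace:
  Word 1: 'run'
  Word 2: 'log'
  Word 3: 'fed'
  Word 4: 'bed'
  Word 5: 'tin'
  Word 6: 'cap'
Total whole words: 6

6


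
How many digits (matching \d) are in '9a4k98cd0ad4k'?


\d matches any digit 0-9.
Scanning '9a4k98cd0ad4k':
  pos 0: '9' -> DIGIT
  pos 2: '4' -> DIGIT
  pos 4: '9' -> DIGIT
  pos 5: '8' -> DIGIT
  pos 8: '0' -> DIGIT
  pos 11: '4' -> DIGIT
Digits found: ['9', '4', '9', '8', '0', '4']
Total: 6

6


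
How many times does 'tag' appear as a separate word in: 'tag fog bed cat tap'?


Scanning each word for exact match 'tag':
  Word 1: 'tag' -> MATCH
  Word 2: 'fog' -> no
  Word 3: 'bed' -> no
  Word 4: 'cat' -> no
  Word 5: 'tap' -> no
Total matches: 1

1


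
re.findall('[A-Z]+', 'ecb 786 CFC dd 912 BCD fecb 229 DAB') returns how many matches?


Pattern '[A-Z]+' finds one or more uppercase letters.
Text: 'ecb 786 CFC dd 912 BCD fecb 229 DAB'
Scanning for matches:
  Match 1: 'CFC'
  Match 2: 'BCD'
  Match 3: 'DAB'
Total matches: 3

3


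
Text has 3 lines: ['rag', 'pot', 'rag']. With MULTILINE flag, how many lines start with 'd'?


With MULTILINE flag, ^ matches the start of each line.
Lines: ['rag', 'pot', 'rag']
Checking which lines start with 'd':
  Line 1: 'rag' -> no
  Line 2: 'pot' -> no
  Line 3: 'rag' -> no
Matching lines: []
Count: 0

0


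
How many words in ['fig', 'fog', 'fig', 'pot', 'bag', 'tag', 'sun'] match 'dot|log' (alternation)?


Alternation 'dot|log' matches either 'dot' or 'log'.
Checking each word:
  'fig' -> no
  'fog' -> no
  'fig' -> no
  'pot' -> no
  'bag' -> no
  'tag' -> no
  'sun' -> no
Matches: []
Count: 0

0


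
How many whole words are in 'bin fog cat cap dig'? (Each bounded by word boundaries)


Word boundaries (\b) mark the start/end of each word.
Text: 'bin fog cat cap dig'
Splitting by whitespace:
  Word 1: 'bin'
  Word 2: 'fog'
  Word 3: 'cat'
  Word 4: 'cap'
  Word 5: 'dig'
Total whole words: 5

5


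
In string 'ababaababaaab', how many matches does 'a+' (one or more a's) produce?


Pattern 'a+' matches one or more consecutive a's.
String: 'ababaababaaab'
Scanning for runs of a:
  Match 1: 'a' (length 1)
  Match 2: 'a' (length 1)
  Match 3: 'aa' (length 2)
  Match 4: 'a' (length 1)
  Match 5: 'aaa' (length 3)
Total matches: 5

5


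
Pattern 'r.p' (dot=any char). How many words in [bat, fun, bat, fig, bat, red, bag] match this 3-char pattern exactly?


Pattern 'r.p' means: starts with 'r', any single char, ends with 'p'.
Checking each word (must be exactly 3 chars):
  'bat' (len=3): no
  'fun' (len=3): no
  'bat' (len=3): no
  'fig' (len=3): no
  'bat' (len=3): no
  'red' (len=3): no
  'bag' (len=3): no
Matching words: []
Total: 0

0


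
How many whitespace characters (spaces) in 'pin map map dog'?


\s matches whitespace characters (spaces, tabs, etc.).
Text: 'pin map map dog'
This text has 4 words separated by spaces.
Number of spaces = number of words - 1 = 4 - 1 = 3

3


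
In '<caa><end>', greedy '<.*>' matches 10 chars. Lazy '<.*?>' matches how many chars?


Greedy '<.*>' tries to match as MUCH as possible.
Lazy '<.*?>' tries to match as LITTLE as possible.

String: '<caa><end>'
Greedy '<.*>' starts at first '<' and extends to the LAST '>': '<caa><end>' (10 chars)
Lazy '<.*?>' starts at first '<' and stops at the FIRST '>': '<caa>' (5 chars)

5


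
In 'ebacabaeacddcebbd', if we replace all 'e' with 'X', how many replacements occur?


re.sub('e', 'X', text) replaces every occurrence of 'e' with 'X'.
Text: 'ebacabaeacddcebbd'
Scanning for 'e':
  pos 0: 'e' -> replacement #1
  pos 7: 'e' -> replacement #2
  pos 13: 'e' -> replacement #3
Total replacements: 3

3


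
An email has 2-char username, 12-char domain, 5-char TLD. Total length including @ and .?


An email address has format: username@domain.tld
Username length: 2
'@' character: 1
Domain length: 12
'.' character: 1
TLD length: 5
Total = 2 + 1 + 12 + 1 + 5 = 21

21


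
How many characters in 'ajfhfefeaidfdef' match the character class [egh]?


Character class [egh] matches any of: {e, g, h}
Scanning string 'ajfhfefeaidfdef' character by character:
  pos 0: 'a' -> no
  pos 1: 'j' -> no
  pos 2: 'f' -> no
  pos 3: 'h' -> MATCH
  pos 4: 'f' -> no
  pos 5: 'e' -> MATCH
  pos 6: 'f' -> no
  pos 7: 'e' -> MATCH
  pos 8: 'a' -> no
  pos 9: 'i' -> no
  pos 10: 'd' -> no
  pos 11: 'f' -> no
  pos 12: 'd' -> no
  pos 13: 'e' -> MATCH
  pos 14: 'f' -> no
Total matches: 4

4


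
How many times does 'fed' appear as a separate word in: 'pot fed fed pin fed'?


Scanning each word for exact match 'fed':
  Word 1: 'pot' -> no
  Word 2: 'fed' -> MATCH
  Word 3: 'fed' -> MATCH
  Word 4: 'pin' -> no
  Word 5: 'fed' -> MATCH
Total matches: 3

3


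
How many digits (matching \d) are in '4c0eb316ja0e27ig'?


\d matches any digit 0-9.
Scanning '4c0eb316ja0e27ig':
  pos 0: '4' -> DIGIT
  pos 2: '0' -> DIGIT
  pos 5: '3' -> DIGIT
  pos 6: '1' -> DIGIT
  pos 7: '6' -> DIGIT
  pos 10: '0' -> DIGIT
  pos 12: '2' -> DIGIT
  pos 13: '7' -> DIGIT
Digits found: ['4', '0', '3', '1', '6', '0', '2', '7']
Total: 8

8


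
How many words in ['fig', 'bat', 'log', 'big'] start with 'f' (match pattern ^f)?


Pattern ^f anchors to start of word. Check which words begin with 'f':
  'fig' -> MATCH (starts with 'f')
  'bat' -> no
  'log' -> no
  'big' -> no
Matching words: ['fig']
Count: 1

1


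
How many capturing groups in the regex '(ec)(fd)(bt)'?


To count capturing groups, count each '(' that starts a group.
Pattern: '(ec)(fd)(bt)'
Walking through the pattern:
  Position 0: '(' -> group #1
  Position 4: '(' -> group #2
  Position 8: '(' -> group #3
Total capturing groups: 3

3


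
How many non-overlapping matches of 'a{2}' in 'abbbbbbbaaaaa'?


Pattern 'a{2}' matches exactly 2 consecutive a's (greedy, non-overlapping).
String: 'abbbbbbbaaaaa'
Scanning for runs of a's:
  Run at pos 0: 'a' (length 1) -> 0 match(es)
  Run at pos 8: 'aaaaa' (length 5) -> 2 match(es)
Matches found: ['aa', 'aa']
Total: 2

2


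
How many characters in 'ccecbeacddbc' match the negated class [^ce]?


Negated class [^ce] matches any char NOT in {c, e}
Scanning 'ccecbeacddbc':
  pos 0: 'c' -> no (excluded)
  pos 1: 'c' -> no (excluded)
  pos 2: 'e' -> no (excluded)
  pos 3: 'c' -> no (excluded)
  pos 4: 'b' -> MATCH
  pos 5: 'e' -> no (excluded)
  pos 6: 'a' -> MATCH
  pos 7: 'c' -> no (excluded)
  pos 8: 'd' -> MATCH
  pos 9: 'd' -> MATCH
  pos 10: 'b' -> MATCH
  pos 11: 'c' -> no (excluded)
Total matches: 5

5


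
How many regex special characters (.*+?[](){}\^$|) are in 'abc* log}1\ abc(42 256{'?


Regex special characters are: . * + ? [ ] ( ) { } \ ^ $ |
Scanning 'abc* log}1\ abc(42 256{':
  pos 3: '*' -> SPECIAL
  pos 8: '}' -> SPECIAL
  pos 10: '\' -> SPECIAL
  pos 15: '(' -> SPECIAL
  pos 22: '{' -> SPECIAL
Special chars found: ['*', '}', '\\', '(', '{']
Total: 5

5


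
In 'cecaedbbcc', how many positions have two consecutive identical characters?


Looking for consecutive identical characters in 'cecaedbbcc':
  pos 0-1: 'c' vs 'e' -> different
  pos 1-2: 'e' vs 'c' -> different
  pos 2-3: 'c' vs 'a' -> different
  pos 3-4: 'a' vs 'e' -> different
  pos 4-5: 'e' vs 'd' -> different
  pos 5-6: 'd' vs 'b' -> different
  pos 6-7: 'b' vs 'b' -> MATCH ('bb')
  pos 7-8: 'b' vs 'c' -> different
  pos 8-9: 'c' vs 'c' -> MATCH ('cc')
Consecutive identical pairs: ['bb', 'cc']
Count: 2

2


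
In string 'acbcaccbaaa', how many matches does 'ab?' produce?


Pattern 'ab?' matches 'a' optionally followed by 'b'.
String: 'acbcaccbaaa'
Scanning left to right for 'a' then checking next char:
  Match 1: 'a' (a not followed by b)
  Match 2: 'a' (a not followed by b)
  Match 3: 'a' (a not followed by b)
  Match 4: 'a' (a not followed by b)
  Match 5: 'a' (a not followed by b)
Total matches: 5

5


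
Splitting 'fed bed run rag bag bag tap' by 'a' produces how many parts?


Splitting by 'a' breaks the string at each occurrence of the separator.
Text: 'fed bed run rag bag bag tap'
Parts after split:
  Part 1: 'fed bed run r'
  Part 2: 'g b'
  Part 3: 'g b'
  Part 4: 'g t'
  Part 5: 'p'
Total parts: 5

5


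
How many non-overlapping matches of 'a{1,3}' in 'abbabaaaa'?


Pattern 'a{1,3}' matches between 1 and 3 consecutive a's (greedy).
String: 'abbabaaaa'
Finding runs of a's and applying greedy matching:
  Run at pos 0: 'a' (length 1)
  Run at pos 3: 'a' (length 1)
  Run at pos 5: 'aaaa' (length 4)
Matches: ['a', 'a', 'aaa', 'a']
Count: 4

4


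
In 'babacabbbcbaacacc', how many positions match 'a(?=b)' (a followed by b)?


Lookahead 'a(?=b)' matches 'a' only when followed by 'b'.
String: 'babacabbbcbaacacc'
Checking each position where char is 'a':
  pos 1: 'a' -> MATCH (next='b')
  pos 3: 'a' -> no (next='c')
  pos 5: 'a' -> MATCH (next='b')
  pos 11: 'a' -> no (next='a')
  pos 12: 'a' -> no (next='c')
  pos 14: 'a' -> no (next='c')
Matching positions: [1, 5]
Count: 2

2


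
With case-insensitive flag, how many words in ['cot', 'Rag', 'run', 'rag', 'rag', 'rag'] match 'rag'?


Case-insensitive matching: compare each word's lowercase form to 'rag'.
  'cot' -> lower='cot' -> no
  'Rag' -> lower='rag' -> MATCH
  'run' -> lower='run' -> no
  'rag' -> lower='rag' -> MATCH
  'rag' -> lower='rag' -> MATCH
  'rag' -> lower='rag' -> MATCH
Matches: ['Rag', 'rag', 'rag', 'rag']
Count: 4

4


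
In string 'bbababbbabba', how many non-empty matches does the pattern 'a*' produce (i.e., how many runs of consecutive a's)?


Pattern 'a*' matches zero or more a's. We want non-empty runs of consecutive a's.
String: 'bbababbbabba'
Walking through the string to find runs of a's:
  Run 1: positions 2-2 -> 'a'
  Run 2: positions 4-4 -> 'a'
  Run 3: positions 8-8 -> 'a'
  Run 4: positions 11-11 -> 'a'
Non-empty runs found: ['a', 'a', 'a', 'a']
Count: 4

4


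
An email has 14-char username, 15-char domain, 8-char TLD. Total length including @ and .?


An email address has format: username@domain.tld
Username length: 14
'@' character: 1
Domain length: 15
'.' character: 1
TLD length: 8
Total = 14 + 1 + 15 + 1 + 8 = 39

39


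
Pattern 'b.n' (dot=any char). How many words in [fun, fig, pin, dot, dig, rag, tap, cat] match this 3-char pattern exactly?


Pattern 'b.n' means: starts with 'b', any single char, ends with 'n'.
Checking each word (must be exactly 3 chars):
  'fun' (len=3): no
  'fig' (len=3): no
  'pin' (len=3): no
  'dot' (len=3): no
  'dig' (len=3): no
  'rag' (len=3): no
  'tap' (len=3): no
  'cat' (len=3): no
Matching words: []
Total: 0

0


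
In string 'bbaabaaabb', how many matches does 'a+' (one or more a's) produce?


Pattern 'a+' matches one or more consecutive a's.
String: 'bbaabaaabb'
Scanning for runs of a:
  Match 1: 'aa' (length 2)
  Match 2: 'aaa' (length 3)
Total matches: 2

2


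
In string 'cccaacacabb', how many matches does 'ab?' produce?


Pattern 'ab?' matches 'a' optionally followed by 'b'.
String: 'cccaacacabb'
Scanning left to right for 'a' then checking next char:
  Match 1: 'a' (a not followed by b)
  Match 2: 'a' (a not followed by b)
  Match 3: 'a' (a not followed by b)
  Match 4: 'ab' (a followed by b)
Total matches: 4

4


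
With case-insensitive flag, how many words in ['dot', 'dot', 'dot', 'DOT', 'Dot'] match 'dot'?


Case-insensitive matching: compare each word's lowercase form to 'dot'.
  'dot' -> lower='dot' -> MATCH
  'dot' -> lower='dot' -> MATCH
  'dot' -> lower='dot' -> MATCH
  'DOT' -> lower='dot' -> MATCH
  'Dot' -> lower='dot' -> MATCH
Matches: ['dot', 'dot', 'dot', 'DOT', 'Dot']
Count: 5

5


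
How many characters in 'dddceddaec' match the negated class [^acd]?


Negated class [^acd] matches any char NOT in {a, c, d}
Scanning 'dddceddaec':
  pos 0: 'd' -> no (excluded)
  pos 1: 'd' -> no (excluded)
  pos 2: 'd' -> no (excluded)
  pos 3: 'c' -> no (excluded)
  pos 4: 'e' -> MATCH
  pos 5: 'd' -> no (excluded)
  pos 6: 'd' -> no (excluded)
  pos 7: 'a' -> no (excluded)
  pos 8: 'e' -> MATCH
  pos 9: 'c' -> no (excluded)
Total matches: 2

2


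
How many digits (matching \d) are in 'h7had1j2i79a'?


\d matches any digit 0-9.
Scanning 'h7had1j2i79a':
  pos 1: '7' -> DIGIT
  pos 5: '1' -> DIGIT
  pos 7: '2' -> DIGIT
  pos 9: '7' -> DIGIT
  pos 10: '9' -> DIGIT
Digits found: ['7', '1', '2', '7', '9']
Total: 5

5


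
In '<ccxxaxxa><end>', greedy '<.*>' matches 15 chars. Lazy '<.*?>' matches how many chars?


Greedy '<.*>' tries to match as MUCH as possible.
Lazy '<.*?>' tries to match as LITTLE as possible.

String: '<ccxxaxxa><end>'
Greedy '<.*>' starts at first '<' and extends to the LAST '>': '<ccxxaxxa><end>' (15 chars)
Lazy '<.*?>' starts at first '<' and stops at the FIRST '>': '<ccxxaxxa>' (10 chars)

10


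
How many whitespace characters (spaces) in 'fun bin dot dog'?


\s matches whitespace characters (spaces, tabs, etc.).
Text: 'fun bin dot dog'
This text has 4 words separated by spaces.
Number of spaces = number of words - 1 = 4 - 1 = 3

3


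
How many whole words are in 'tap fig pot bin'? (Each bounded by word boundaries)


Word boundaries (\b) mark the start/end of each word.
Text: 'tap fig pot bin'
Splitting by whitespace:
  Word 1: 'tap'
  Word 2: 'fig'
  Word 3: 'pot'
  Word 4: 'bin'
Total whole words: 4

4


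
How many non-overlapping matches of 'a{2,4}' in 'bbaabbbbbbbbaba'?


Pattern 'a{2,4}' matches between 2 and 4 consecutive a's (greedy).
String: 'bbaabbbbbbbbaba'
Finding runs of a's and applying greedy matching:
  Run at pos 2: 'aa' (length 2)
  Run at pos 12: 'a' (length 1)
  Run at pos 14: 'a' (length 1)
Matches: ['aa']
Count: 1

1


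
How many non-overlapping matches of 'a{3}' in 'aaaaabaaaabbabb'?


Pattern 'a{3}' matches exactly 3 consecutive a's (greedy, non-overlapping).
String: 'aaaaabaaaabbabb'
Scanning for runs of a's:
  Run at pos 0: 'aaaaa' (length 5) -> 1 match(es)
  Run at pos 6: 'aaaa' (length 4) -> 1 match(es)
  Run at pos 12: 'a' (length 1) -> 0 match(es)
Matches found: ['aaa', 'aaa']
Total: 2

2


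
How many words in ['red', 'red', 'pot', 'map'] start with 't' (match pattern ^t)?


Pattern ^t anchors to start of word. Check which words begin with 't':
  'red' -> no
  'red' -> no
  'pot' -> no
  'map' -> no
Matching words: []
Count: 0

0


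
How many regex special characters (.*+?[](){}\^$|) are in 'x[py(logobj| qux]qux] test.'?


Regex special characters are: . * + ? [ ] ( ) { } \ ^ $ |
Scanning 'x[py(logobj| qux]qux] test.':
  pos 1: '[' -> SPECIAL
  pos 4: '(' -> SPECIAL
  pos 11: '|' -> SPECIAL
  pos 16: ']' -> SPECIAL
  pos 20: ']' -> SPECIAL
  pos 26: '.' -> SPECIAL
Special chars found: ['[', '(', '|', ']', ']', '.']
Total: 6

6


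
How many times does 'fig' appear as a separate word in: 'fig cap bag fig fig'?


Scanning each word for exact match 'fig':
  Word 1: 'fig' -> MATCH
  Word 2: 'cap' -> no
  Word 3: 'bag' -> no
  Word 4: 'fig' -> MATCH
  Word 5: 'fig' -> MATCH
Total matches: 3

3


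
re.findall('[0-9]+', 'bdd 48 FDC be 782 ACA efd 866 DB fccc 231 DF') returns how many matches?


Pattern '[0-9]+' finds one or more digits.
Text: 'bdd 48 FDC be 782 ACA efd 866 DB fccc 231 DF'
Scanning for matches:
  Match 1: '48'
  Match 2: '782'
  Match 3: '866'
  Match 4: '231'
Total matches: 4

4


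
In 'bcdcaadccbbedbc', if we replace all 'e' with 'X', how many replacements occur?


re.sub('e', 'X', text) replaces every occurrence of 'e' with 'X'.
Text: 'bcdcaadccbbedbc'
Scanning for 'e':
  pos 11: 'e' -> replacement #1
Total replacements: 1

1


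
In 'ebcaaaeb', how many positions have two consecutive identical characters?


Looking for consecutive identical characters in 'ebcaaaeb':
  pos 0-1: 'e' vs 'b' -> different
  pos 1-2: 'b' vs 'c' -> different
  pos 2-3: 'c' vs 'a' -> different
  pos 3-4: 'a' vs 'a' -> MATCH ('aa')
  pos 4-5: 'a' vs 'a' -> MATCH ('aa')
  pos 5-6: 'a' vs 'e' -> different
  pos 6-7: 'e' vs 'b' -> different
Consecutive identical pairs: ['aa', 'aa']
Count: 2

2


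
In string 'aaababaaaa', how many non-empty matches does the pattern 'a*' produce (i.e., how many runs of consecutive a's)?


Pattern 'a*' matches zero or more a's. We want non-empty runs of consecutive a's.
String: 'aaababaaaa'
Walking through the string to find runs of a's:
  Run 1: positions 0-2 -> 'aaa'
  Run 2: positions 4-4 -> 'a'
  Run 3: positions 6-9 -> 'aaaa'
Non-empty runs found: ['aaa', 'a', 'aaaa']
Count: 3

3


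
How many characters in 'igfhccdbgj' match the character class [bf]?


Character class [bf] matches any of: {b, f}
Scanning string 'igfhccdbgj' character by character:
  pos 0: 'i' -> no
  pos 1: 'g' -> no
  pos 2: 'f' -> MATCH
  pos 3: 'h' -> no
  pos 4: 'c' -> no
  pos 5: 'c' -> no
  pos 6: 'd' -> no
  pos 7: 'b' -> MATCH
  pos 8: 'g' -> no
  pos 9: 'j' -> no
Total matches: 2

2


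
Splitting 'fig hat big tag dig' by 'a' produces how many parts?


Splitting by 'a' breaks the string at each occurrence of the separator.
Text: 'fig hat big tag dig'
Parts after split:
  Part 1: 'fig h'
  Part 2: 't big t'
  Part 3: 'g dig'
Total parts: 3

3


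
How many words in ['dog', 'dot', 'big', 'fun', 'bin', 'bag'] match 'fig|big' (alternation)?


Alternation 'fig|big' matches either 'fig' or 'big'.
Checking each word:
  'dog' -> no
  'dot' -> no
  'big' -> MATCH
  'fun' -> no
  'bin' -> no
  'bag' -> no
Matches: ['big']
Count: 1

1


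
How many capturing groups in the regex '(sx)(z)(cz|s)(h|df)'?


To count capturing groups, count each '(' that starts a group.
Pattern: '(sx)(z)(cz|s)(h|df)'
Walking through the pattern:
  Position 0: '(' -> group #1
  Position 4: '(' -> group #2
  Position 7: '(' -> group #3
  Position 13: '(' -> group #4
Total capturing groups: 4

4


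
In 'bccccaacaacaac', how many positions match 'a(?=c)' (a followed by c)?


Lookahead 'a(?=c)' matches 'a' only when followed by 'c'.
String: 'bccccaacaacaac'
Checking each position where char is 'a':
  pos 5: 'a' -> no (next='a')
  pos 6: 'a' -> MATCH (next='c')
  pos 8: 'a' -> no (next='a')
  pos 9: 'a' -> MATCH (next='c')
  pos 11: 'a' -> no (next='a')
  pos 12: 'a' -> MATCH (next='c')
Matching positions: [6, 9, 12]
Count: 3

3


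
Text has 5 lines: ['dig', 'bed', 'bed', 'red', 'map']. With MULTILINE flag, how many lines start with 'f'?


With MULTILINE flag, ^ matches the start of each line.
Lines: ['dig', 'bed', 'bed', 'red', 'map']
Checking which lines start with 'f':
  Line 1: 'dig' -> no
  Line 2: 'bed' -> no
  Line 3: 'bed' -> no
  Line 4: 'red' -> no
  Line 5: 'map' -> no
Matching lines: []
Count: 0

0


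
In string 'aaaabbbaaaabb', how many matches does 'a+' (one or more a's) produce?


Pattern 'a+' matches one or more consecutive a's.
String: 'aaaabbbaaaabb'
Scanning for runs of a:
  Match 1: 'aaaa' (length 4)
  Match 2: 'aaaa' (length 4)
Total matches: 2

2


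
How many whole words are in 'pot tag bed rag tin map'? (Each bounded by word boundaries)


Word boundaries (\b) mark the start/end of each word.
Text: 'pot tag bed rag tin map'
Splitting by whitespace:
  Word 1: 'pot'
  Word 2: 'tag'
  Word 3: 'bed'
  Word 4: 'rag'
  Word 5: 'tin'
  Word 6: 'map'
Total whole words: 6

6


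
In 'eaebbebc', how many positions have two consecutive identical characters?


Looking for consecutive identical characters in 'eaebbebc':
  pos 0-1: 'e' vs 'a' -> different
  pos 1-2: 'a' vs 'e' -> different
  pos 2-3: 'e' vs 'b' -> different
  pos 3-4: 'b' vs 'b' -> MATCH ('bb')
  pos 4-5: 'b' vs 'e' -> different
  pos 5-6: 'e' vs 'b' -> different
  pos 6-7: 'b' vs 'c' -> different
Consecutive identical pairs: ['bb']
Count: 1

1


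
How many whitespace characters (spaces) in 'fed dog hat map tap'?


\s matches whitespace characters (spaces, tabs, etc.).
Text: 'fed dog hat map tap'
This text has 5 words separated by spaces.
Number of spaces = number of words - 1 = 5 - 1 = 4

4


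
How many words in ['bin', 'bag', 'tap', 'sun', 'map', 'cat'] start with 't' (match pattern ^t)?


Pattern ^t anchors to start of word. Check which words begin with 't':
  'bin' -> no
  'bag' -> no
  'tap' -> MATCH (starts with 't')
  'sun' -> no
  'map' -> no
  'cat' -> no
Matching words: ['tap']
Count: 1

1


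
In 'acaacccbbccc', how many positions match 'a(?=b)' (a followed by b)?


Lookahead 'a(?=b)' matches 'a' only when followed by 'b'.
String: 'acaacccbbccc'
Checking each position where char is 'a':
  pos 0: 'a' -> no (next='c')
  pos 2: 'a' -> no (next='a')
  pos 3: 'a' -> no (next='c')
Matching positions: []
Count: 0

0
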